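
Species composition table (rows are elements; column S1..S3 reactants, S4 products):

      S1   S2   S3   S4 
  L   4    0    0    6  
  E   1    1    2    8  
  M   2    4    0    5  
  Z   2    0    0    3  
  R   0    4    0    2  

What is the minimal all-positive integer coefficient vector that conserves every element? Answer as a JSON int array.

Coefficients: [3, 1, 6, 2]

L: 3·4+1·0+6·0 = 12 | 2·6 = 12
E: 3·1+1·1+6·2 = 16 | 2·8 = 16
M: 3·2+1·4+6·0 = 10 | 2·5 = 10
Z: 3·2+1·0+6·0 = 6 | 2·3 = 6
R: 3·0+1·4+6·0 = 4 | 2·2 = 4
gcd(3,1,6,2) = 1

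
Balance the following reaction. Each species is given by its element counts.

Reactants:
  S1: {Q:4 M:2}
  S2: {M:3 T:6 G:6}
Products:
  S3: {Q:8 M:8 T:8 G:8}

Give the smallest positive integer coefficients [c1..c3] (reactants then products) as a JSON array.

Coefficients: [6, 4, 3]

Q: 6·4+4·0 = 24 | 3·8 = 24
M: 6·2+4·3 = 24 | 3·8 = 24
T: 6·0+4·6 = 24 | 3·8 = 24
G: 6·0+4·6 = 24 | 3·8 = 24
gcd(6,4,3) = 1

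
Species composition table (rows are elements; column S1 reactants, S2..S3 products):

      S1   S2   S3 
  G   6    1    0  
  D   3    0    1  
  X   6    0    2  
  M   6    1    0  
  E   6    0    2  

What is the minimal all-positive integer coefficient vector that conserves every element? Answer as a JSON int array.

G: 1·6 = 6 | 6·1+3·0 = 6
D: 1·3 = 3 | 6·0+3·1 = 3
X: 1·6 = 6 | 6·0+3·2 = 6
M: 1·6 = 6 | 6·1+3·0 = 6
E: 1·6 = 6 | 6·0+3·2 = 6
gcd(1,6,3) = 1

Coefficients: [1, 6, 3]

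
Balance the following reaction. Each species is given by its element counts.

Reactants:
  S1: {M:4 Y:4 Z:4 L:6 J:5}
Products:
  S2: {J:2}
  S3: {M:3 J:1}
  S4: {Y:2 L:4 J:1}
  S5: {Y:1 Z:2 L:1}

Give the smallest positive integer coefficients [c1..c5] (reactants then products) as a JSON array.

M: 3·4 = 12 | 4·0+4·3+3·0+6·0 = 12
Y: 3·4 = 12 | 4·0+4·0+3·2+6·1 = 12
Z: 3·4 = 12 | 4·0+4·0+3·0+6·2 = 12
L: 3·6 = 18 | 4·0+4·0+3·4+6·1 = 18
J: 3·5 = 15 | 4·2+4·1+3·1+6·0 = 15
gcd(3,4,4,3,6) = 1

Coefficients: [3, 4, 4, 3, 6]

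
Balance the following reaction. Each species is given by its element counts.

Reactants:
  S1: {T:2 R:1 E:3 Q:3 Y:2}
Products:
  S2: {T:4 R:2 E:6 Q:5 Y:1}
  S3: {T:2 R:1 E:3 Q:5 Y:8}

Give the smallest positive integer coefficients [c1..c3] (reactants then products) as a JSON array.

T: 5·2 = 10 | 2·4+1·2 = 10
R: 5·1 = 5 | 2·2+1·1 = 5
E: 5·3 = 15 | 2·6+1·3 = 15
Q: 5·3 = 15 | 2·5+1·5 = 15
Y: 5·2 = 10 | 2·1+1·8 = 10
gcd(5,2,1) = 1

Coefficients: [5, 2, 1]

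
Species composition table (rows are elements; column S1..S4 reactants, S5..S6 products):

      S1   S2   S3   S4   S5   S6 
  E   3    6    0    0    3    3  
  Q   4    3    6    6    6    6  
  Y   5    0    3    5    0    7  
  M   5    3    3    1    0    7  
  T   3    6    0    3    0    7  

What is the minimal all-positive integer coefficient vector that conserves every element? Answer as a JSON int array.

Coefficients: [3, 4, 4, 3, 5, 6]

E: 3·3+4·6+4·0+3·0 = 33 | 5·3+6·3 = 33
Q: 3·4+4·3+4·6+3·6 = 66 | 5·6+6·6 = 66
Y: 3·5+4·0+4·3+3·5 = 42 | 5·0+6·7 = 42
M: 3·5+4·3+4·3+3·1 = 42 | 5·0+6·7 = 42
T: 3·3+4·6+4·0+3·3 = 42 | 5·0+6·7 = 42
gcd(3,4,4,3,5,6) = 1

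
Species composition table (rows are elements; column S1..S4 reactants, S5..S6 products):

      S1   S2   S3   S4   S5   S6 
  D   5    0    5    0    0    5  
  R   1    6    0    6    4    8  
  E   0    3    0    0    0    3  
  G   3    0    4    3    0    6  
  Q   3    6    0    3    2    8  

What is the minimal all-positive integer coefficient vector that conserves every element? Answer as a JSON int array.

D: 2·5+5·0+3·5+4·0 = 25 | 4·0+5·5 = 25
R: 2·1+5·6+3·0+4·6 = 56 | 4·4+5·8 = 56
E: 2·0+5·3+3·0+4·0 = 15 | 4·0+5·3 = 15
G: 2·3+5·0+3·4+4·3 = 30 | 4·0+5·6 = 30
Q: 2·3+5·6+3·0+4·3 = 48 | 4·2+5·8 = 48
gcd(2,5,3,4,4,5) = 1

Coefficients: [2, 5, 3, 4, 4, 5]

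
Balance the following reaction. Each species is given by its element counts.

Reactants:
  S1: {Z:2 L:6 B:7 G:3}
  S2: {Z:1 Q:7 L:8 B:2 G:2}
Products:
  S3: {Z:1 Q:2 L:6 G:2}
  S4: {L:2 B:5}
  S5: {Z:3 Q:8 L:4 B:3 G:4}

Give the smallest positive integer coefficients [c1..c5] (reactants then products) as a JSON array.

Coefficients: [2, 2, 3, 3, 1]

Z: 2·2+2·1 = 6 | 3·1+3·0+1·3 = 6
Q: 2·0+2·7 = 14 | 3·2+3·0+1·8 = 14
L: 2·6+2·8 = 28 | 3·6+3·2+1·4 = 28
B: 2·7+2·2 = 18 | 3·0+3·5+1·3 = 18
G: 2·3+2·2 = 10 | 3·2+3·0+1·4 = 10
gcd(2,2,3,3,1) = 1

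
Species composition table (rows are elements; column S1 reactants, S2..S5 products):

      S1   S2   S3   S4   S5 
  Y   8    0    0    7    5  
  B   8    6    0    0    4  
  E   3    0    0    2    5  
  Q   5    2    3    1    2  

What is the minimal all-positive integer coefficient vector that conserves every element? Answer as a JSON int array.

Y: 5·8 = 40 | 6·0+2·0+5·7+1·5 = 40
B: 5·8 = 40 | 6·6+2·0+5·0+1·4 = 40
E: 5·3 = 15 | 6·0+2·0+5·2+1·5 = 15
Q: 5·5 = 25 | 6·2+2·3+5·1+1·2 = 25
gcd(5,6,2,5,1) = 1

Coefficients: [5, 6, 2, 5, 1]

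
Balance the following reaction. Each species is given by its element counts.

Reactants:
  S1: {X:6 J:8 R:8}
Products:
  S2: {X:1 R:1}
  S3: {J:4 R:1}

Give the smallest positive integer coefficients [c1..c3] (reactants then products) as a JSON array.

Coefficients: [1, 6, 2]

X: 1·6 = 6 | 6·1+2·0 = 6
J: 1·8 = 8 | 6·0+2·4 = 8
R: 1·8 = 8 | 6·1+2·1 = 8
gcd(1,6,2) = 1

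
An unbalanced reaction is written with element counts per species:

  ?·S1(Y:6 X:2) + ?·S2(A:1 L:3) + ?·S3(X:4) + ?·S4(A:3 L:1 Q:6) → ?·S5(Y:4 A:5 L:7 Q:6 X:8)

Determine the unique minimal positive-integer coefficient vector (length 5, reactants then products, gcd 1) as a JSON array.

Coefficients: [2, 6, 5, 3, 3]

Y: 2·6+6·0+5·0+3·0 = 12 | 3·4 = 12
A: 2·0+6·1+5·0+3·3 = 15 | 3·5 = 15
L: 2·0+6·3+5·0+3·1 = 21 | 3·7 = 21
Q: 2·0+6·0+5·0+3·6 = 18 | 3·6 = 18
X: 2·2+6·0+5·4+3·0 = 24 | 3·8 = 24
gcd(2,6,5,3,3) = 1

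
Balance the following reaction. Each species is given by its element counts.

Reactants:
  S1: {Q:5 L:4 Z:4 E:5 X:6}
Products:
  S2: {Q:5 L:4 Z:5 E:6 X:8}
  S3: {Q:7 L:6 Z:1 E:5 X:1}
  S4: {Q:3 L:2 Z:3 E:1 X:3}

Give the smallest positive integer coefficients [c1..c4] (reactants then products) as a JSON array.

Q: 6·5 = 30 | 4·5+1·7+1·3 = 30
L: 6·4 = 24 | 4·4+1·6+1·2 = 24
Z: 6·4 = 24 | 4·5+1·1+1·3 = 24
E: 6·5 = 30 | 4·6+1·5+1·1 = 30
X: 6·6 = 36 | 4·8+1·1+1·3 = 36
gcd(6,4,1,1) = 1

Coefficients: [6, 4, 1, 1]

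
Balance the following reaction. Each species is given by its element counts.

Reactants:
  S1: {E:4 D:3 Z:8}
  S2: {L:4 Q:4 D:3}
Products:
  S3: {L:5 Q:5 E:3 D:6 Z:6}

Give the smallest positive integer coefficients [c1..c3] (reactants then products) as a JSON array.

L: 3·0+5·4 = 20 | 4·5 = 20
Q: 3·0+5·4 = 20 | 4·5 = 20
E: 3·4+5·0 = 12 | 4·3 = 12
D: 3·3+5·3 = 24 | 4·6 = 24
Z: 3·8+5·0 = 24 | 4·6 = 24
gcd(3,5,4) = 1

Coefficients: [3, 5, 4]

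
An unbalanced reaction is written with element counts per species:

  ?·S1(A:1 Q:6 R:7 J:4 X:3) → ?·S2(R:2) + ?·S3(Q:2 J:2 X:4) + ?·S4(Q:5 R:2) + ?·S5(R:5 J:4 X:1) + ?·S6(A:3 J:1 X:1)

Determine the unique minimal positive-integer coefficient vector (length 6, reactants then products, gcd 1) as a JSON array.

Coefficients: [6, 5, 3, 6, 4, 2]

A: 6·1 = 6 | 5·0+3·0+6·0+4·0+2·3 = 6
Q: 6·6 = 36 | 5·0+3·2+6·5+4·0+2·0 = 36
R: 6·7 = 42 | 5·2+3·0+6·2+4·5+2·0 = 42
J: 6·4 = 24 | 5·0+3·2+6·0+4·4+2·1 = 24
X: 6·3 = 18 | 5·0+3·4+6·0+4·1+2·1 = 18
gcd(6,5,3,6,4,2) = 1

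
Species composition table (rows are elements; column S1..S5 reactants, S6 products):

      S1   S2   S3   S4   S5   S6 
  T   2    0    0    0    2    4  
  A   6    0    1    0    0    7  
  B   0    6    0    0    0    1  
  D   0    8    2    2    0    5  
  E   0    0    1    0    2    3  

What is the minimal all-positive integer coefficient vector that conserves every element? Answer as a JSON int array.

T: 6·2+1·0+6·0+5·0+6·2 = 24 | 6·4 = 24
A: 6·6+1·0+6·1+5·0+6·0 = 42 | 6·7 = 42
B: 6·0+1·6+6·0+5·0+6·0 = 6 | 6·1 = 6
D: 6·0+1·8+6·2+5·2+6·0 = 30 | 6·5 = 30
E: 6·0+1·0+6·1+5·0+6·2 = 18 | 6·3 = 18
gcd(6,1,6,5,6,6) = 1

Coefficients: [6, 1, 6, 5, 6, 6]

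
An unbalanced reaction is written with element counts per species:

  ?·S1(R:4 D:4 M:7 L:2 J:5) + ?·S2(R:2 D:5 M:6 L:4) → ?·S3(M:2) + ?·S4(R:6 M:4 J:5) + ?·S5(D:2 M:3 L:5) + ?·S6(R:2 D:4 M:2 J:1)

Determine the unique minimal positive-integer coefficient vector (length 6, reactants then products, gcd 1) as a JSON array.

Coefficients: [2, 4, 6, 1, 4, 5]

R: 2·4+4·2 = 16 | 6·0+1·6+4·0+5·2 = 16
D: 2·4+4·5 = 28 | 6·0+1·0+4·2+5·4 = 28
M: 2·7+4·6 = 38 | 6·2+1·4+4·3+5·2 = 38
L: 2·2+4·4 = 20 | 6·0+1·0+4·5+5·0 = 20
J: 2·5+4·0 = 10 | 6·0+1·5+4·0+5·1 = 10
gcd(2,4,6,1,4,5) = 1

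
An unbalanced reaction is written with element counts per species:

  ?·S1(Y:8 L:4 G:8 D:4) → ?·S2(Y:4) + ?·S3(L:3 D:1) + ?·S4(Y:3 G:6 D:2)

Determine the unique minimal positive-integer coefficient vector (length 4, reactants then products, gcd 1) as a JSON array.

Y: 3·8 = 24 | 3·4+4·0+4·3 = 24
L: 3·4 = 12 | 3·0+4·3+4·0 = 12
G: 3·8 = 24 | 3·0+4·0+4·6 = 24
D: 3·4 = 12 | 3·0+4·1+4·2 = 12
gcd(3,3,4,4) = 1

Coefficients: [3, 3, 4, 4]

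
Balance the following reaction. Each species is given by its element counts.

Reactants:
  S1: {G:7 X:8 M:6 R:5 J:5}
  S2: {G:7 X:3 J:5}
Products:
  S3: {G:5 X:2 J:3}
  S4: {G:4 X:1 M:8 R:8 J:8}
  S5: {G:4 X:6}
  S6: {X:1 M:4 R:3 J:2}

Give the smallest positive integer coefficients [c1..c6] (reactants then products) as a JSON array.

G: 4·7+1·7 = 35 | 3·5+1·4+4·4+4·0 = 35
X: 4·8+1·3 = 35 | 3·2+1·1+4·6+4·1 = 35
M: 4·6+1·0 = 24 | 3·0+1·8+4·0+4·4 = 24
R: 4·5+1·0 = 20 | 3·0+1·8+4·0+4·3 = 20
J: 4·5+1·5 = 25 | 3·3+1·8+4·0+4·2 = 25
gcd(4,1,3,1,4,4) = 1

Coefficients: [4, 1, 3, 1, 4, 4]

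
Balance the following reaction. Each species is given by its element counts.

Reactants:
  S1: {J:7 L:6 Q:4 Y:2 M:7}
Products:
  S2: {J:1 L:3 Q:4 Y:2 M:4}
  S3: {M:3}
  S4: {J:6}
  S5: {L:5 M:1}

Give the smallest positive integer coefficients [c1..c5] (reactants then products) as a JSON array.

J: 5·7 = 35 | 5·1+4·0+5·6+3·0 = 35
L: 5·6 = 30 | 5·3+4·0+5·0+3·5 = 30
Q: 5·4 = 20 | 5·4+4·0+5·0+3·0 = 20
Y: 5·2 = 10 | 5·2+4·0+5·0+3·0 = 10
M: 5·7 = 35 | 5·4+4·3+5·0+3·1 = 35
gcd(5,5,4,5,3) = 1

Coefficients: [5, 5, 4, 5, 3]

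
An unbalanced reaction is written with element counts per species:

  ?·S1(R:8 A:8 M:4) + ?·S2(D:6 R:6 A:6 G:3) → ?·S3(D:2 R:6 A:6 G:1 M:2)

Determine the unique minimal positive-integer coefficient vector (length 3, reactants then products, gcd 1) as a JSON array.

Coefficients: [3, 2, 6]

D: 3·0+2·6 = 12 | 6·2 = 12
R: 3·8+2·6 = 36 | 6·6 = 36
A: 3·8+2·6 = 36 | 6·6 = 36
G: 3·0+2·3 = 6 | 6·1 = 6
M: 3·4+2·0 = 12 | 6·2 = 12
gcd(3,2,6) = 1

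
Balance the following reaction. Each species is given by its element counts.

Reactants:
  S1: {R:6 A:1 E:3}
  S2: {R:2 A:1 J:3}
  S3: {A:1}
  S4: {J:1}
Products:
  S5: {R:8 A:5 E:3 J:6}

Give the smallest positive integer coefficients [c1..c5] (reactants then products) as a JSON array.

R: 1·6+1·2+3·0+3·0 = 8 | 1·8 = 8
A: 1·1+1·1+3·1+3·0 = 5 | 1·5 = 5
E: 1·3+1·0+3·0+3·0 = 3 | 1·3 = 3
J: 1·0+1·3+3·0+3·1 = 6 | 1·6 = 6
gcd(1,1,3,3,1) = 1

Coefficients: [1, 1, 3, 3, 1]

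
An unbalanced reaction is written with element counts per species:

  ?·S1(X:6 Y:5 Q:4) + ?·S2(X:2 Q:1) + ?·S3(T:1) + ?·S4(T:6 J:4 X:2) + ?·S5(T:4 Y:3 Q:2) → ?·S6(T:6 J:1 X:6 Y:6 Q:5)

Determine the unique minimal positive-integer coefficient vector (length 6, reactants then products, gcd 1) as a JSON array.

Coefficients: [3, 2, 6, 1, 3, 4]

T: 3·0+2·0+6·1+1·6+3·4 = 24 | 4·6 = 24
J: 3·0+2·0+6·0+1·4+3·0 = 4 | 4·1 = 4
X: 3·6+2·2+6·0+1·2+3·0 = 24 | 4·6 = 24
Y: 3·5+2·0+6·0+1·0+3·3 = 24 | 4·6 = 24
Q: 3·4+2·1+6·0+1·0+3·2 = 20 | 4·5 = 20
gcd(3,2,6,1,3,4) = 1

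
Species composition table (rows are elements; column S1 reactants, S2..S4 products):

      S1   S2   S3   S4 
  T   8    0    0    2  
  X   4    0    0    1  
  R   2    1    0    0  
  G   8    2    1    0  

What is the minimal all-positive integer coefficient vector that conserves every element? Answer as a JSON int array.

T: 1·8 = 8 | 2·0+4·0+4·2 = 8
X: 1·4 = 4 | 2·0+4·0+4·1 = 4
R: 1·2 = 2 | 2·1+4·0+4·0 = 2
G: 1·8 = 8 | 2·2+4·1+4·0 = 8
gcd(1,2,4,4) = 1

Coefficients: [1, 2, 4, 4]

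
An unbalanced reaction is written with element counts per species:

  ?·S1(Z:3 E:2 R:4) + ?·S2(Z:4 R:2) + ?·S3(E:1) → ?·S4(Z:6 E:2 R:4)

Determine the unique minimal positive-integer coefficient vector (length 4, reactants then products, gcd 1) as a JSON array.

Coefficients: [2, 6, 6, 5]

Z: 2·3+6·4+6·0 = 30 | 5·6 = 30
E: 2·2+6·0+6·1 = 10 | 5·2 = 10
R: 2·4+6·2+6·0 = 20 | 5·4 = 20
gcd(2,6,6,5) = 1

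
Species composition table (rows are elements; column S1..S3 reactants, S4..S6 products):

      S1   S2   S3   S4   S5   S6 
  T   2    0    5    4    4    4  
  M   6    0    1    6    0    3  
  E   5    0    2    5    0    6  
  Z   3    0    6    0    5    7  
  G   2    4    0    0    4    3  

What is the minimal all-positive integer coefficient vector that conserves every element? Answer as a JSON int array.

Coefficients: [1, 6, 6, 1, 5, 2]

T: 1·2+6·0+6·5 = 32 | 1·4+5·4+2·4 = 32
M: 1·6+6·0+6·1 = 12 | 1·6+5·0+2·3 = 12
E: 1·5+6·0+6·2 = 17 | 1·5+5·0+2·6 = 17
Z: 1·3+6·0+6·6 = 39 | 1·0+5·5+2·7 = 39
G: 1·2+6·4+6·0 = 26 | 1·0+5·4+2·3 = 26
gcd(1,6,6,1,5,2) = 1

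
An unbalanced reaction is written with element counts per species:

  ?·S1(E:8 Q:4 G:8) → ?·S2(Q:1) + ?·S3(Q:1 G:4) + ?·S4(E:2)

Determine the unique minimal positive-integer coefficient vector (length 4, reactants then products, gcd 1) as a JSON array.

Coefficients: [1, 2, 2, 4]

E: 1·8 = 8 | 2·0+2·0+4·2 = 8
Q: 1·4 = 4 | 2·1+2·1+4·0 = 4
G: 1·8 = 8 | 2·0+2·4+4·0 = 8
gcd(1,2,2,4) = 1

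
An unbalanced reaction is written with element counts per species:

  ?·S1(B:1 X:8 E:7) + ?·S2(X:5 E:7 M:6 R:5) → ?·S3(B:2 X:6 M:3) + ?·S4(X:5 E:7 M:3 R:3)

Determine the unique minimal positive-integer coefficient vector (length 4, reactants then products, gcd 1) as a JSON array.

Coefficients: [2, 3, 1, 5]

B: 2·1+3·0 = 2 | 1·2+5·0 = 2
X: 2·8+3·5 = 31 | 1·6+5·5 = 31
E: 2·7+3·7 = 35 | 1·0+5·7 = 35
M: 2·0+3·6 = 18 | 1·3+5·3 = 18
R: 2·0+3·5 = 15 | 1·0+5·3 = 15
gcd(2,3,1,5) = 1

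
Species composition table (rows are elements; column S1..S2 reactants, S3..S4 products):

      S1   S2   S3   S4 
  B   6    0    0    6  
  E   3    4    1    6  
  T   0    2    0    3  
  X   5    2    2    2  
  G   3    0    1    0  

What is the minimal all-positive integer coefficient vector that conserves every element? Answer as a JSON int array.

Coefficients: [2, 3, 6, 2]

B: 2·6+3·0 = 12 | 6·0+2·6 = 12
E: 2·3+3·4 = 18 | 6·1+2·6 = 18
T: 2·0+3·2 = 6 | 6·0+2·3 = 6
X: 2·5+3·2 = 16 | 6·2+2·2 = 16
G: 2·3+3·0 = 6 | 6·1+2·0 = 6
gcd(2,3,6,2) = 1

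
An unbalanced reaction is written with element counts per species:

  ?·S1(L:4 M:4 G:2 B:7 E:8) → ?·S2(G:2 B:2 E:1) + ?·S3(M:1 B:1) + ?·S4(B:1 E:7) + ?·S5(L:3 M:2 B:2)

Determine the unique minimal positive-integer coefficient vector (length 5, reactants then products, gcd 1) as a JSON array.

Coefficients: [3, 3, 4, 3, 4]

L: 3·4 = 12 | 3·0+4·0+3·0+4·3 = 12
M: 3·4 = 12 | 3·0+4·1+3·0+4·2 = 12
G: 3·2 = 6 | 3·2+4·0+3·0+4·0 = 6
B: 3·7 = 21 | 3·2+4·1+3·1+4·2 = 21
E: 3·8 = 24 | 3·1+4·0+3·7+4·0 = 24
gcd(3,3,4,3,4) = 1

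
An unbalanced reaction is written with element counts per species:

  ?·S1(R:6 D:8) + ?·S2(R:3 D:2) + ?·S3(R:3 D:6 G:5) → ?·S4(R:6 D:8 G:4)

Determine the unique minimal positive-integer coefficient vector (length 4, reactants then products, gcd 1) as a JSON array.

Coefficients: [1, 4, 4, 5]

R: 1·6+4·3+4·3 = 30 | 5·6 = 30
D: 1·8+4·2+4·6 = 40 | 5·8 = 40
G: 1·0+4·0+4·5 = 20 | 5·4 = 20
gcd(1,4,4,5) = 1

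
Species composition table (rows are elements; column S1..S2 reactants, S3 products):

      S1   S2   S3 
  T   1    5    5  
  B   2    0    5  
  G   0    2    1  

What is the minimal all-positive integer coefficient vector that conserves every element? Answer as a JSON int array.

T: 5·1+1·5 = 10 | 2·5 = 10
B: 5·2+1·0 = 10 | 2·5 = 10
G: 5·0+1·2 = 2 | 2·1 = 2
gcd(5,1,2) = 1

Coefficients: [5, 1, 2]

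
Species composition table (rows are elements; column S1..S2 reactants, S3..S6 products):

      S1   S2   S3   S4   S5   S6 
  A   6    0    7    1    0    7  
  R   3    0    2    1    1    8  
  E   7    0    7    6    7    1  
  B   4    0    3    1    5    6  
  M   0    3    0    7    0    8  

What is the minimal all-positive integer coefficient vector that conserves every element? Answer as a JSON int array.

A: 6·6+5·0 = 36 | 4·7+1·1+1·0+1·7 = 36
R: 6·3+5·0 = 18 | 4·2+1·1+1·1+1·8 = 18
E: 6·7+5·0 = 42 | 4·7+1·6+1·7+1·1 = 42
B: 6·4+5·0 = 24 | 4·3+1·1+1·5+1·6 = 24
M: 6·0+5·3 = 15 | 4·0+1·7+1·0+1·8 = 15
gcd(6,5,4,1,1,1) = 1

Coefficients: [6, 5, 4, 1, 1, 1]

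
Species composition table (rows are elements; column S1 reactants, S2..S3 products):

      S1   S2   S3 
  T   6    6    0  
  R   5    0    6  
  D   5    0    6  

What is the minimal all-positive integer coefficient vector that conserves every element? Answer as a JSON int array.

Coefficients: [6, 6, 5]

T: 6·6 = 36 | 6·6+5·0 = 36
R: 6·5 = 30 | 6·0+5·6 = 30
D: 6·5 = 30 | 6·0+5·6 = 30
gcd(6,6,5) = 1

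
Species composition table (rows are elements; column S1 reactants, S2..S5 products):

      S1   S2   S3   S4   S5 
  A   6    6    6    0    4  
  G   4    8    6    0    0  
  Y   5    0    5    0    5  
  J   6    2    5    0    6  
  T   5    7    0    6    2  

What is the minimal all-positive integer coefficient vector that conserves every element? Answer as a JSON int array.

Coefficients: [5, 1, 2, 2, 3]

A: 5·6 = 30 | 1·6+2·6+2·0+3·4 = 30
G: 5·4 = 20 | 1·8+2·6+2·0+3·0 = 20
Y: 5·5 = 25 | 1·0+2·5+2·0+3·5 = 25
J: 5·6 = 30 | 1·2+2·5+2·0+3·6 = 30
T: 5·5 = 25 | 1·7+2·0+2·6+3·2 = 25
gcd(5,1,2,2,3) = 1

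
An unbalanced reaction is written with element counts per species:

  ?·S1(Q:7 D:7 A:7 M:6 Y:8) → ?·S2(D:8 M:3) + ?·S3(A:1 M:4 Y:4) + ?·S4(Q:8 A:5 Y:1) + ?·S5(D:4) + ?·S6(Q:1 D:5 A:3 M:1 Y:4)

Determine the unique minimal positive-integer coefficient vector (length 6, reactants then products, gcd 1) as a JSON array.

Coefficients: [5, 1, 6, 4, 3, 3]

Q: 5·7 = 35 | 1·0+6·0+4·8+3·0+3·1 = 35
D: 5·7 = 35 | 1·8+6·0+4·0+3·4+3·5 = 35
A: 5·7 = 35 | 1·0+6·1+4·5+3·0+3·3 = 35
M: 5·6 = 30 | 1·3+6·4+4·0+3·0+3·1 = 30
Y: 5·8 = 40 | 1·0+6·4+4·1+3·0+3·4 = 40
gcd(5,1,6,4,3,3) = 1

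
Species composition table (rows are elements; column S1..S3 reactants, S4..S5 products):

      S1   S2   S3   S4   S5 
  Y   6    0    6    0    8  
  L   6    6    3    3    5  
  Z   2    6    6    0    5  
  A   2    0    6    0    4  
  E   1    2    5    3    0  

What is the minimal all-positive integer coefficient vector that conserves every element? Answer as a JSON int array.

Y: 6·6+1·0+2·6 = 48 | 6·0+6·8 = 48
L: 6·6+1·6+2·3 = 48 | 6·3+6·5 = 48
Z: 6·2+1·6+2·6 = 30 | 6·0+6·5 = 30
A: 6·2+1·0+2·6 = 24 | 6·0+6·4 = 24
E: 6·1+1·2+2·5 = 18 | 6·3+6·0 = 18
gcd(6,1,2,6,6) = 1

Coefficients: [6, 1, 2, 6, 6]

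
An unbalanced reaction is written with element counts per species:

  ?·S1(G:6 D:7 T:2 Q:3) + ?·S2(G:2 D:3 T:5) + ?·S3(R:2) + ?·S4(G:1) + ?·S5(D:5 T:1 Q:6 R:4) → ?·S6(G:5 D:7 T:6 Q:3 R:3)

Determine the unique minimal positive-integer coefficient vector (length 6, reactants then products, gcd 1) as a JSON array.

Coefficients: [2, 6, 5, 6, 2, 6]

G: 2·6+6·2+5·0+6·1+2·0 = 30 | 6·5 = 30
D: 2·7+6·3+5·0+6·0+2·5 = 42 | 6·7 = 42
T: 2·2+6·5+5·0+6·0+2·1 = 36 | 6·6 = 36
Q: 2·3+6·0+5·0+6·0+2·6 = 18 | 6·3 = 18
R: 2·0+6·0+5·2+6·0+2·4 = 18 | 6·3 = 18
gcd(2,6,5,6,2,6) = 1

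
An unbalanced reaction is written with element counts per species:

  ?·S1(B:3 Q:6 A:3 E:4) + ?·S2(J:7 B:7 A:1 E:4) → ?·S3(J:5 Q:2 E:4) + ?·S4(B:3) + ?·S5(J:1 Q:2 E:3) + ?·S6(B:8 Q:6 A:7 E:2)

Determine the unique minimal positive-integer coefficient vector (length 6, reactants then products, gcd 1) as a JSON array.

Coefficients: [6, 3, 3, 5, 6, 3]

J: 6·0+3·7 = 21 | 3·5+5·0+6·1+3·0 = 21
B: 6·3+3·7 = 39 | 3·0+5·3+6·0+3·8 = 39
Q: 6·6+3·0 = 36 | 3·2+5·0+6·2+3·6 = 36
A: 6·3+3·1 = 21 | 3·0+5·0+6·0+3·7 = 21
E: 6·4+3·4 = 36 | 3·4+5·0+6·3+3·2 = 36
gcd(6,3,3,5,6,3) = 1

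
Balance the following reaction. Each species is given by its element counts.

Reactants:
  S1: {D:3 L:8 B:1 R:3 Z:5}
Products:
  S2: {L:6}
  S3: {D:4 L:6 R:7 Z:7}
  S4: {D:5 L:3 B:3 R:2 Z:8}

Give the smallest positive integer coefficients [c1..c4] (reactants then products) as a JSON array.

Coefficients: [6, 5, 2, 2]

D: 6·3 = 18 | 5·0+2·4+2·5 = 18
L: 6·8 = 48 | 5·6+2·6+2·3 = 48
B: 6·1 = 6 | 5·0+2·0+2·3 = 6
R: 6·3 = 18 | 5·0+2·7+2·2 = 18
Z: 6·5 = 30 | 5·0+2·7+2·8 = 30
gcd(6,5,2,2) = 1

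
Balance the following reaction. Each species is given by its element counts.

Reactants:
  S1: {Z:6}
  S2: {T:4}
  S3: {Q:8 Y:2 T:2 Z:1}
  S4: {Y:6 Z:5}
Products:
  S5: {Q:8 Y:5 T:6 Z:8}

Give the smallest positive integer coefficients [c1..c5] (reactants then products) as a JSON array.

Coefficients: [3, 4, 4, 2, 4]

Q: 3·0+4·0+4·8+2·0 = 32 | 4·8 = 32
Y: 3·0+4·0+4·2+2·6 = 20 | 4·5 = 20
T: 3·0+4·4+4·2+2·0 = 24 | 4·6 = 24
Z: 3·6+4·0+4·1+2·5 = 32 | 4·8 = 32
gcd(3,4,4,2,4) = 1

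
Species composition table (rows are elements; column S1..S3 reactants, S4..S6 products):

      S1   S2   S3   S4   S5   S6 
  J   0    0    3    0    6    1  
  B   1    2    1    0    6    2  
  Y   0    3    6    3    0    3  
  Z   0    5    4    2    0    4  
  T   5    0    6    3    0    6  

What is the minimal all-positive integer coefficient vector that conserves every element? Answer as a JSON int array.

J: 6·0+4·0+4·3 = 12 | 6·0+1·6+6·1 = 12
B: 6·1+4·2+4·1 = 18 | 6·0+1·6+6·2 = 18
Y: 6·0+4·3+4·6 = 36 | 6·3+1·0+6·3 = 36
Z: 6·0+4·5+4·4 = 36 | 6·2+1·0+6·4 = 36
T: 6·5+4·0+4·6 = 54 | 6·3+1·0+6·6 = 54
gcd(6,4,4,6,1,6) = 1

Coefficients: [6, 4, 4, 6, 1, 6]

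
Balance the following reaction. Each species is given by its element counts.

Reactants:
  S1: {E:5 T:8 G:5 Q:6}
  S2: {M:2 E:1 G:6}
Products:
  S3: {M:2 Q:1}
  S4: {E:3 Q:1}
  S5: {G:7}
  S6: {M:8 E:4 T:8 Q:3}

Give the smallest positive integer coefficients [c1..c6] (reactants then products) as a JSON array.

M: 1·0+5·2 = 10 | 1·2+2·0+5·0+1·8 = 10
E: 1·5+5·1 = 10 | 1·0+2·3+5·0+1·4 = 10
T: 1·8+5·0 = 8 | 1·0+2·0+5·0+1·8 = 8
G: 1·5+5·6 = 35 | 1·0+2·0+5·7+1·0 = 35
Q: 1·6+5·0 = 6 | 1·1+2·1+5·0+1·3 = 6
gcd(1,5,1,2,5,1) = 1

Coefficients: [1, 5, 1, 2, 5, 1]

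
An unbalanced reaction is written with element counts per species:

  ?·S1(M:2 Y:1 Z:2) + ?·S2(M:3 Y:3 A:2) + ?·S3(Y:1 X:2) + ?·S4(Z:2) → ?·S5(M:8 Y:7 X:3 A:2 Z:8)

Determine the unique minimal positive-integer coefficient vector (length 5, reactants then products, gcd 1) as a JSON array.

M: 5·2+2·3+3·0+3·0 = 16 | 2·8 = 16
Y: 5·1+2·3+3·1+3·0 = 14 | 2·7 = 14
X: 5·0+2·0+3·2+3·0 = 6 | 2·3 = 6
A: 5·0+2·2+3·0+3·0 = 4 | 2·2 = 4
Z: 5·2+2·0+3·0+3·2 = 16 | 2·8 = 16
gcd(5,2,3,3,2) = 1

Coefficients: [5, 2, 3, 3, 2]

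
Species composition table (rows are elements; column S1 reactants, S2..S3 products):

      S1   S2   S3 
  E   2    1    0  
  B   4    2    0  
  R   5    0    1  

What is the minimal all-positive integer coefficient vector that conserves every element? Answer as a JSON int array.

Coefficients: [1, 2, 5]

E: 1·2 = 2 | 2·1+5·0 = 2
B: 1·4 = 4 | 2·2+5·0 = 4
R: 1·5 = 5 | 2·0+5·1 = 5
gcd(1,2,5) = 1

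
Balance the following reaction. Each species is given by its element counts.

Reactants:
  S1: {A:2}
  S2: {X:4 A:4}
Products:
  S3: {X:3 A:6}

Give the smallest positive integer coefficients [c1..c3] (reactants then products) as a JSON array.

Coefficients: [6, 3, 4]

X: 6·0+3·4 = 12 | 4·3 = 12
A: 6·2+3·4 = 24 | 4·6 = 24
gcd(6,3,4) = 1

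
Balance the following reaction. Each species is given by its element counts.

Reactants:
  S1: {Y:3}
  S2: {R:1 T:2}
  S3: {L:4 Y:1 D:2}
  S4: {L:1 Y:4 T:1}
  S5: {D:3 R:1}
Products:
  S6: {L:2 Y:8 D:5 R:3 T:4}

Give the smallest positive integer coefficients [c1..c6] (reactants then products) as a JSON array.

Coefficients: [5, 6, 1, 4, 6, 4]

L: 5·0+6·0+1·4+4·1+6·0 = 8 | 4·2 = 8
Y: 5·3+6·0+1·1+4·4+6·0 = 32 | 4·8 = 32
D: 5·0+6·0+1·2+4·0+6·3 = 20 | 4·5 = 20
R: 5·0+6·1+1·0+4·0+6·1 = 12 | 4·3 = 12
T: 5·0+6·2+1·0+4·1+6·0 = 16 | 4·4 = 16
gcd(5,6,1,4,6,4) = 1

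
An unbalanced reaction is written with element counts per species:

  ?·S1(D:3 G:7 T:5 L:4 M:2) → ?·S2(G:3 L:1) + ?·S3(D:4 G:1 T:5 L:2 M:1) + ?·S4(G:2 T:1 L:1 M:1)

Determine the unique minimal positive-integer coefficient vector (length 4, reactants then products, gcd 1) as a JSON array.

Coefficients: [4, 5, 3, 5]

D: 4·3 = 12 | 5·0+3·4+5·0 = 12
G: 4·7 = 28 | 5·3+3·1+5·2 = 28
T: 4·5 = 20 | 5·0+3·5+5·1 = 20
L: 4·4 = 16 | 5·1+3·2+5·1 = 16
M: 4·2 = 8 | 5·0+3·1+5·1 = 8
gcd(4,5,3,5) = 1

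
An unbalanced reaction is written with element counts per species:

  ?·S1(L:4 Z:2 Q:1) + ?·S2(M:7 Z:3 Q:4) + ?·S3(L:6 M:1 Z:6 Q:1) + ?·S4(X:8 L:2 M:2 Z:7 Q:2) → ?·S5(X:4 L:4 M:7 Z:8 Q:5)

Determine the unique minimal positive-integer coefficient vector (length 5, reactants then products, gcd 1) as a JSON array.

X: 3·0+5·0+1·0+3·8 = 24 | 6·4 = 24
L: 3·4+5·0+1·6+3·2 = 24 | 6·4 = 24
M: 3·0+5·7+1·1+3·2 = 42 | 6·7 = 42
Z: 3·2+5·3+1·6+3·7 = 48 | 6·8 = 48
Q: 3·1+5·4+1·1+3·2 = 30 | 6·5 = 30
gcd(3,5,1,3,6) = 1

Coefficients: [3, 5, 1, 3, 6]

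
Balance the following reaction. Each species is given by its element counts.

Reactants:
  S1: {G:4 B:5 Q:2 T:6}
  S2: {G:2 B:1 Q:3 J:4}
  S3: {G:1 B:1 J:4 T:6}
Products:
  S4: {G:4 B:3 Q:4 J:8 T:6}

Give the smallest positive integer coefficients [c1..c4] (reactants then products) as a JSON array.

Coefficients: [1, 6, 4, 5]

G: 1·4+6·2+4·1 = 20 | 5·4 = 20
B: 1·5+6·1+4·1 = 15 | 5·3 = 15
Q: 1·2+6·3+4·0 = 20 | 5·4 = 20
J: 1·0+6·4+4·4 = 40 | 5·8 = 40
T: 1·6+6·0+4·6 = 30 | 5·6 = 30
gcd(1,6,4,5) = 1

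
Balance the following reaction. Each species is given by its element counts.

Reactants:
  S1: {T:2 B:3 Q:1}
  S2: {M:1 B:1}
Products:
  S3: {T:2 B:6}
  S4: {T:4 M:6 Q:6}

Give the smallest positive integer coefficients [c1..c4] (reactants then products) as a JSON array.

Coefficients: [6, 6, 4, 1]

T: 6·2+6·0 = 12 | 4·2+1·4 = 12
M: 6·0+6·1 = 6 | 4·0+1·6 = 6
B: 6·3+6·1 = 24 | 4·6+1·0 = 24
Q: 6·1+6·0 = 6 | 4·0+1·6 = 6
gcd(6,6,4,1) = 1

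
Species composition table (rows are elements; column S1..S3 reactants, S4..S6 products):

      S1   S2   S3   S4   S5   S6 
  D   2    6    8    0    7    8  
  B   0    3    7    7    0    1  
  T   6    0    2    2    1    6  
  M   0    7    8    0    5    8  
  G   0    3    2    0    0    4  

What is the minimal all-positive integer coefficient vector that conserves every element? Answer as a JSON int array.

D: 6·2+4·6+4·8 = 68 | 5·0+4·7+5·8 = 68
B: 6·0+4·3+4·7 = 40 | 5·7+4·0+5·1 = 40
T: 6·6+4·0+4·2 = 44 | 5·2+4·1+5·6 = 44
M: 6·0+4·7+4·8 = 60 | 5·0+4·5+5·8 = 60
G: 6·0+4·3+4·2 = 20 | 5·0+4·0+5·4 = 20
gcd(6,4,4,5,4,5) = 1

Coefficients: [6, 4, 4, 5, 4, 5]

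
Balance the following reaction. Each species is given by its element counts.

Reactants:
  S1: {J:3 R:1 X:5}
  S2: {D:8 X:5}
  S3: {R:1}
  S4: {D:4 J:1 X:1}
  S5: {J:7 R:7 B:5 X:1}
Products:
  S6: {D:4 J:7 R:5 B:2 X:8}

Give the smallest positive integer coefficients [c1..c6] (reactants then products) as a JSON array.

D: 6·0+1·8+5·0+3·4+2·0 = 20 | 5·4 = 20
J: 6·3+1·0+5·0+3·1+2·7 = 35 | 5·7 = 35
R: 6·1+1·0+5·1+3·0+2·7 = 25 | 5·5 = 25
B: 6·0+1·0+5·0+3·0+2·5 = 10 | 5·2 = 10
X: 6·5+1·5+5·0+3·1+2·1 = 40 | 5·8 = 40
gcd(6,1,5,3,2,5) = 1

Coefficients: [6, 1, 5, 3, 2, 5]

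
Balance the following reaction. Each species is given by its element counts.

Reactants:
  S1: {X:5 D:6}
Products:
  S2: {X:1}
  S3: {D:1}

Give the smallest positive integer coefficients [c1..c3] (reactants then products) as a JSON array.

X: 1·5 = 5 | 5·1+6·0 = 5
D: 1·6 = 6 | 5·0+6·1 = 6
gcd(1,5,6) = 1

Coefficients: [1, 5, 6]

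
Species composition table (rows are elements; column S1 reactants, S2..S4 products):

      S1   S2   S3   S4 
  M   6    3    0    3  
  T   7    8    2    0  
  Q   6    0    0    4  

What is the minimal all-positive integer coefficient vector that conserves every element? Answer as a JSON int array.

Coefficients: [2, 1, 3, 3]

M: 2·6 = 12 | 1·3+3·0+3·3 = 12
T: 2·7 = 14 | 1·8+3·2+3·0 = 14
Q: 2·6 = 12 | 1·0+3·0+3·4 = 12
gcd(2,1,3,3) = 1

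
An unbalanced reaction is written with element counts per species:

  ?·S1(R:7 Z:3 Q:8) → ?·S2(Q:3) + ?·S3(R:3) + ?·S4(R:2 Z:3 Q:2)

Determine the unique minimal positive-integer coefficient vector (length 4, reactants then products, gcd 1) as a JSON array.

Coefficients: [3, 6, 5, 3]

R: 3·7 = 21 | 6·0+5·3+3·2 = 21
Z: 3·3 = 9 | 6·0+5·0+3·3 = 9
Q: 3·8 = 24 | 6·3+5·0+3·2 = 24
gcd(3,6,5,3) = 1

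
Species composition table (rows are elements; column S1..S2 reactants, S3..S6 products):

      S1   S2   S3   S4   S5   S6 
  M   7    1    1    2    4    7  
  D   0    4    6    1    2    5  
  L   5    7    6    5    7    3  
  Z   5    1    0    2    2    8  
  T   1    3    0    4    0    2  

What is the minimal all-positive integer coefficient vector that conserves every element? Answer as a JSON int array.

Coefficients: [4, 6, 1, 5, 4, 1]

M: 4·7+6·1 = 34 | 1·1+5·2+4·4+1·7 = 34
D: 4·0+6·4 = 24 | 1·6+5·1+4·2+1·5 = 24
L: 4·5+6·7 = 62 | 1·6+5·5+4·7+1·3 = 62
Z: 4·5+6·1 = 26 | 1·0+5·2+4·2+1·8 = 26
T: 4·1+6·3 = 22 | 1·0+5·4+4·0+1·2 = 22
gcd(4,6,1,5,4,1) = 1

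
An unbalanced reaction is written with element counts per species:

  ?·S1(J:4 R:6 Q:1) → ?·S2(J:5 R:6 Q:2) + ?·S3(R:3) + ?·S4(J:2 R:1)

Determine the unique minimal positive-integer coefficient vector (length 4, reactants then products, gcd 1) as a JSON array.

J: 4·4 = 16 | 2·5+3·0+3·2 = 16
R: 4·6 = 24 | 2·6+3·3+3·1 = 24
Q: 4·1 = 4 | 2·2+3·0+3·0 = 4
gcd(4,2,3,3) = 1

Coefficients: [4, 2, 3, 3]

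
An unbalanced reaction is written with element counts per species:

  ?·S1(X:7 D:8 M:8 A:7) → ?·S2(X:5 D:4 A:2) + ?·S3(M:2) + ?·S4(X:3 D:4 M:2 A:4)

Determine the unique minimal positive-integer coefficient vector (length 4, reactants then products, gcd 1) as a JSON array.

X: 2·7 = 14 | 1·5+5·0+3·3 = 14
D: 2·8 = 16 | 1·4+5·0+3·4 = 16
M: 2·8 = 16 | 1·0+5·2+3·2 = 16
A: 2·7 = 14 | 1·2+5·0+3·4 = 14
gcd(2,1,5,3) = 1

Coefficients: [2, 1, 5, 3]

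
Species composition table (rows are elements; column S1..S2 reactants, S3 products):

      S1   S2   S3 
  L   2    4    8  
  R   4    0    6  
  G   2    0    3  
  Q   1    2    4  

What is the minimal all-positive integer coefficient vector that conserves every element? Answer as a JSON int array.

L: 6·2+5·4 = 32 | 4·8 = 32
R: 6·4+5·0 = 24 | 4·6 = 24
G: 6·2+5·0 = 12 | 4·3 = 12
Q: 6·1+5·2 = 16 | 4·4 = 16
gcd(6,5,4) = 1

Coefficients: [6, 5, 4]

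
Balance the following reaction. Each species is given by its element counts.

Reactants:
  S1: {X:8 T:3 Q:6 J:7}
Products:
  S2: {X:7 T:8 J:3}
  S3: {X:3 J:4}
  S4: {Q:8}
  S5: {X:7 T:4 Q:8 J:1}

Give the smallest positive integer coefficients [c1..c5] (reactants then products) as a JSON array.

Coefficients: [4, 1, 6, 2, 1]

X: 4·8 = 32 | 1·7+6·3+2·0+1·7 = 32
T: 4·3 = 12 | 1·8+6·0+2·0+1·4 = 12
Q: 4·6 = 24 | 1·0+6·0+2·8+1·8 = 24
J: 4·7 = 28 | 1·3+6·4+2·0+1·1 = 28
gcd(4,1,6,2,1) = 1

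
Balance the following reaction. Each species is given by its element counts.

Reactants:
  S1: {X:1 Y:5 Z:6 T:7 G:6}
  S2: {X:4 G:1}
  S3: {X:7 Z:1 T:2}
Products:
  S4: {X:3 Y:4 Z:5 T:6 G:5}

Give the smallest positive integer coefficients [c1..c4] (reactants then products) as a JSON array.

X: 4·1+1·4+1·7 = 15 | 5·3 = 15
Y: 4·5+1·0+1·0 = 20 | 5·4 = 20
Z: 4·6+1·0+1·1 = 25 | 5·5 = 25
T: 4·7+1·0+1·2 = 30 | 5·6 = 30
G: 4·6+1·1+1·0 = 25 | 5·5 = 25
gcd(4,1,1,5) = 1

Coefficients: [4, 1, 1, 5]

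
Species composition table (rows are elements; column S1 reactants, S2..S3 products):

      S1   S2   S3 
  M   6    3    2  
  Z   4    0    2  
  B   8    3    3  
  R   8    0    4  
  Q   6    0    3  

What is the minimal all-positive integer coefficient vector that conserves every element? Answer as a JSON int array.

Coefficients: [3, 2, 6]

M: 3·6 = 18 | 2·3+6·2 = 18
Z: 3·4 = 12 | 2·0+6·2 = 12
B: 3·8 = 24 | 2·3+6·3 = 24
R: 3·8 = 24 | 2·0+6·4 = 24
Q: 3·6 = 18 | 2·0+6·3 = 18
gcd(3,2,6) = 1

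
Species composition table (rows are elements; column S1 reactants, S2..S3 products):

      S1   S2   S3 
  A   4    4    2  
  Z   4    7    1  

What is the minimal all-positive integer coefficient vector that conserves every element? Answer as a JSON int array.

A: 5·4 = 20 | 2·4+6·2 = 20
Z: 5·4 = 20 | 2·7+6·1 = 20
gcd(5,2,6) = 1

Coefficients: [5, 2, 6]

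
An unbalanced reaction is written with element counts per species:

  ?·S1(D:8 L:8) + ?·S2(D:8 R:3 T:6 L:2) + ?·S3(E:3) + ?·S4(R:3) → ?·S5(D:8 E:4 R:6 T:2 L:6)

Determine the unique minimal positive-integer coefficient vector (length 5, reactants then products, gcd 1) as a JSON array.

D: 2·8+1·8+4·0+5·0 = 24 | 3·8 = 24
E: 2·0+1·0+4·3+5·0 = 12 | 3·4 = 12
R: 2·0+1·3+4·0+5·3 = 18 | 3·6 = 18
T: 2·0+1·6+4·0+5·0 = 6 | 3·2 = 6
L: 2·8+1·2+4·0+5·0 = 18 | 3·6 = 18
gcd(2,1,4,5,3) = 1

Coefficients: [2, 1, 4, 5, 3]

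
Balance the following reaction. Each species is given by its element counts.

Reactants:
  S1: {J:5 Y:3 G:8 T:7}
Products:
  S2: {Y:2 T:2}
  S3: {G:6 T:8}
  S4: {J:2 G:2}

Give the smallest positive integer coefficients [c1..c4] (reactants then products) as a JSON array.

J: 2·5 = 10 | 3·0+1·0+5·2 = 10
Y: 2·3 = 6 | 3·2+1·0+5·0 = 6
G: 2·8 = 16 | 3·0+1·6+5·2 = 16
T: 2·7 = 14 | 3·2+1·8+5·0 = 14
gcd(2,3,1,5) = 1

Coefficients: [2, 3, 1, 5]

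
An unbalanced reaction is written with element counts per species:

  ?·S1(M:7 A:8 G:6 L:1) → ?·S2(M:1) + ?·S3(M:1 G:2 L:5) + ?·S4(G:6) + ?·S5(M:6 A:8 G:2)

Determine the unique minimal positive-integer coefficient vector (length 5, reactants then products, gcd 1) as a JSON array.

M: 5·7 = 35 | 4·1+1·1+3·0+5·6 = 35
A: 5·8 = 40 | 4·0+1·0+3·0+5·8 = 40
G: 5·6 = 30 | 4·0+1·2+3·6+5·2 = 30
L: 5·1 = 5 | 4·0+1·5+3·0+5·0 = 5
gcd(5,4,1,3,5) = 1

Coefficients: [5, 4, 1, 3, 5]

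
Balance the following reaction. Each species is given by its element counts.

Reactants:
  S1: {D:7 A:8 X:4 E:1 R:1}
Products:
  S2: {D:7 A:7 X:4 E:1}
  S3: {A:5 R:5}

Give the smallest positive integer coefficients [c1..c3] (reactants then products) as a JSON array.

D: 5·7 = 35 | 5·7+1·0 = 35
A: 5·8 = 40 | 5·7+1·5 = 40
X: 5·4 = 20 | 5·4+1·0 = 20
E: 5·1 = 5 | 5·1+1·0 = 5
R: 5·1 = 5 | 5·0+1·5 = 5
gcd(5,5,1) = 1

Coefficients: [5, 5, 1]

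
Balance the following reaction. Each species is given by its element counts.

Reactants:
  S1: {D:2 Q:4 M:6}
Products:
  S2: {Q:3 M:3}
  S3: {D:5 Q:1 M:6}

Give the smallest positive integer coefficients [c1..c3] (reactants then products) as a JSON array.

D: 5·2 = 10 | 6·0+2·5 = 10
Q: 5·4 = 20 | 6·3+2·1 = 20
M: 5·6 = 30 | 6·3+2·6 = 30
gcd(5,6,2) = 1

Coefficients: [5, 6, 2]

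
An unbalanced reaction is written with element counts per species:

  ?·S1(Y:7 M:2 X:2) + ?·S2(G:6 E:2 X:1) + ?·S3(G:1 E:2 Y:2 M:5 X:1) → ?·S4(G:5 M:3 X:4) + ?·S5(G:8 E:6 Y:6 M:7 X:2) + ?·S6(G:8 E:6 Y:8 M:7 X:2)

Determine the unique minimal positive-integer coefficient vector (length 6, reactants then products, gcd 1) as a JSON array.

G: 2·0+6·6+6·1 = 42 | 2·5+3·8+1·8 = 42
E: 2·0+6·2+6·2 = 24 | 2·0+3·6+1·6 = 24
Y: 2·7+6·0+6·2 = 26 | 2·0+3·6+1·8 = 26
M: 2·2+6·0+6·5 = 34 | 2·3+3·7+1·7 = 34
X: 2·2+6·1+6·1 = 16 | 2·4+3·2+1·2 = 16
gcd(2,6,6,2,3,1) = 1

Coefficients: [2, 6, 6, 2, 3, 1]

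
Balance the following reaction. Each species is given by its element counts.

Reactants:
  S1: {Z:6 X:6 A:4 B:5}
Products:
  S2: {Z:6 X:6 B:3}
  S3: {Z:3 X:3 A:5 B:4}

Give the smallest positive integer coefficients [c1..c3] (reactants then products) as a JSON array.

Z: 5·6 = 30 | 3·6+4·3 = 30
X: 5·6 = 30 | 3·6+4·3 = 30
A: 5·4 = 20 | 3·0+4·5 = 20
B: 5·5 = 25 | 3·3+4·4 = 25
gcd(5,3,4) = 1

Coefficients: [5, 3, 4]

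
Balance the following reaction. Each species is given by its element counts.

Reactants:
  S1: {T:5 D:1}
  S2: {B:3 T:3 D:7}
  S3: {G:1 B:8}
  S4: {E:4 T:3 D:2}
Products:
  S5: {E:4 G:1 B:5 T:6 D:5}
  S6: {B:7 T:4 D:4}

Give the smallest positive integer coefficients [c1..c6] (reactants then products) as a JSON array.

E: 3·0+3·0+4·0+4·4 = 16 | 4·4+3·0 = 16
G: 3·0+3·0+4·1+4·0 = 4 | 4·1+3·0 = 4
B: 3·0+3·3+4·8+4·0 = 41 | 4·5+3·7 = 41
T: 3·5+3·3+4·0+4·3 = 36 | 4·6+3·4 = 36
D: 3·1+3·7+4·0+4·2 = 32 | 4·5+3·4 = 32
gcd(3,3,4,4,4,3) = 1

Coefficients: [3, 3, 4, 4, 4, 3]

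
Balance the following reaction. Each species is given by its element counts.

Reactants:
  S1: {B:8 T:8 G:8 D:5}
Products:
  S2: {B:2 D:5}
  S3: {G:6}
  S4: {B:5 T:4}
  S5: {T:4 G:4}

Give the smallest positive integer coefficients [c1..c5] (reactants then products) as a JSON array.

B: 5·8 = 40 | 5·2+4·0+6·5+4·0 = 40
T: 5·8 = 40 | 5·0+4·0+6·4+4·4 = 40
G: 5·8 = 40 | 5·0+4·6+6·0+4·4 = 40
D: 5·5 = 25 | 5·5+4·0+6·0+4·0 = 25
gcd(5,5,4,6,4) = 1

Coefficients: [5, 5, 4, 6, 4]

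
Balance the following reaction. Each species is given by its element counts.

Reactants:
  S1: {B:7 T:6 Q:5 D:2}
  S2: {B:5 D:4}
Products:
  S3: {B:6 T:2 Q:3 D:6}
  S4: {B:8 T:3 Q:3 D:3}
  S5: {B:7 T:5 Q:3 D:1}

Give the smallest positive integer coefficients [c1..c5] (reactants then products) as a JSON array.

B: 6·7+5·5 = 67 | 4·6+1·8+5·7 = 67
T: 6·6+5·0 = 36 | 4·2+1·3+5·5 = 36
Q: 6·5+5·0 = 30 | 4·3+1·3+5·3 = 30
D: 6·2+5·4 = 32 | 4·6+1·3+5·1 = 32
gcd(6,5,4,1,5) = 1

Coefficients: [6, 5, 4, 1, 5]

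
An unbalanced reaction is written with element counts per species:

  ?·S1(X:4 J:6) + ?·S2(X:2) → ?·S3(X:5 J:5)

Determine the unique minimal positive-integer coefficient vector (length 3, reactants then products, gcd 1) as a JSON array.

X: 5·4+5·2 = 30 | 6·5 = 30
J: 5·6+5·0 = 30 | 6·5 = 30
gcd(5,5,6) = 1

Coefficients: [5, 5, 6]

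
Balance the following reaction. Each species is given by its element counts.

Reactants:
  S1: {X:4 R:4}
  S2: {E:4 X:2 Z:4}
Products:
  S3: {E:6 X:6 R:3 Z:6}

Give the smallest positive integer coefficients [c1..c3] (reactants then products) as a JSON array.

Coefficients: [3, 6, 4]

E: 3·0+6·4 = 24 | 4·6 = 24
X: 3·4+6·2 = 24 | 4·6 = 24
R: 3·4+6·0 = 12 | 4·3 = 12
Z: 3·0+6·4 = 24 | 4·6 = 24
gcd(3,6,4) = 1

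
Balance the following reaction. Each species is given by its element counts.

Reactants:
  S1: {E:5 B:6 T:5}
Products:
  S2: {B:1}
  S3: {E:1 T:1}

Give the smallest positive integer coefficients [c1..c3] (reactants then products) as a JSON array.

Coefficients: [1, 6, 5]

E: 1·5 = 5 | 6·0+5·1 = 5
B: 1·6 = 6 | 6·1+5·0 = 6
T: 1·5 = 5 | 6·0+5·1 = 5
gcd(1,6,5) = 1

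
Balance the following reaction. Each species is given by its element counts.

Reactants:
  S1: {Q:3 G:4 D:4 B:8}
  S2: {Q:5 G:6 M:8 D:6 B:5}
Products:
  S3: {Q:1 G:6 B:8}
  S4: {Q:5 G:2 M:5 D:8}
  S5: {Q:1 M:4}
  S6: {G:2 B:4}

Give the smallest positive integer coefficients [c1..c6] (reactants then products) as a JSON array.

Coefficients: [2, 4, 3, 4, 3, 3]

Q: 2·3+4·5 = 26 | 3·1+4·5+3·1+3·0 = 26
G: 2·4+4·6 = 32 | 3·6+4·2+3·0+3·2 = 32
M: 2·0+4·8 = 32 | 3·0+4·5+3·4+3·0 = 32
D: 2·4+4·6 = 32 | 3·0+4·8+3·0+3·0 = 32
B: 2·8+4·5 = 36 | 3·8+4·0+3·0+3·4 = 36
gcd(2,4,3,4,3,3) = 1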